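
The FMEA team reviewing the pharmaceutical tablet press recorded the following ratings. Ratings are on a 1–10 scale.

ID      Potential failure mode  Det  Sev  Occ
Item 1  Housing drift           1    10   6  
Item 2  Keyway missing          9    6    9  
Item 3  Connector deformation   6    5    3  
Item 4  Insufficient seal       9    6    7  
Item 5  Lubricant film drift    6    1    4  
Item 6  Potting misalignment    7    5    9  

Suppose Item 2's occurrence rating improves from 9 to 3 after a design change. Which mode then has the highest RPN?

RPN = Severity × Occurrence × Detection:
  Item 1: 10 × 6 × 1 = 60
  Item 2: 6 × 9 × 9 = 486
  Item 3: 5 × 3 × 6 = 90
  Item 4: 6 × 7 × 9 = 378
  Item 5: 1 × 4 × 6 = 24
  Item 6: 5 × 9 × 7 = 315
After action: Item 2 → 6 × 3 × 9 = 162.
Revised RPNs: Item 4=378, Item 6=315, Item 2=162, Item 3=90, Item 1=60, Item 5=24.
Highest is now Item 4 (378).

Item 4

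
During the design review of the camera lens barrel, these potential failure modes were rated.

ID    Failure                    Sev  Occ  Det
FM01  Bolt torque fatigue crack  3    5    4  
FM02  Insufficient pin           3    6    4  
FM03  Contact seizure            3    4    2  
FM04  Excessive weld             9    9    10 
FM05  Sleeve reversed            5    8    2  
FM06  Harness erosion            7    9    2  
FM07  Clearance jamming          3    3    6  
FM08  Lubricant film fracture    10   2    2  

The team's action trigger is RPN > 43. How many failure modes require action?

6

RPN = Severity × Occurrence × Detection:
  FM01: 3 × 5 × 4 = 60
  FM02: 3 × 6 × 4 = 72
  FM03: 3 × 4 × 2 = 24
  FM04: 9 × 9 × 10 = 810
  FM05: 5 × 8 × 2 = 80
  FM06: 7 × 9 × 2 = 126
  FM07: 3 × 3 × 6 = 54
  FM08: 10 × 2 × 2 = 40
Modes with RPN > 43: FM01 (60), FM02 (72), FM04 (810), FM05 (80), FM06 (126), FM07 (54) → 6.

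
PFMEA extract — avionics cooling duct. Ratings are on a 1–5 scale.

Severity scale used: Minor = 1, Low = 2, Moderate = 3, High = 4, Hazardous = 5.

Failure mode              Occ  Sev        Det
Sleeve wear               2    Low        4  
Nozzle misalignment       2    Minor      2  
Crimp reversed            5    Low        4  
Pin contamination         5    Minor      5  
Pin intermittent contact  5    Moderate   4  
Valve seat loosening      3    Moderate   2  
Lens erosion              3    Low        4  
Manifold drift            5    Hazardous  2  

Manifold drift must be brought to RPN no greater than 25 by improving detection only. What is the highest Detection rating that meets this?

Manifold drift: S=5, O=5, D=2 → current RPN = 50.
Fixed product = 25. Need 25 × D ≤ 25, so D ≤ 25/25 = 1.00.
Maximum integer Detection rating = 1 (gives RPN 25; D=2 would give 50 > 25).

1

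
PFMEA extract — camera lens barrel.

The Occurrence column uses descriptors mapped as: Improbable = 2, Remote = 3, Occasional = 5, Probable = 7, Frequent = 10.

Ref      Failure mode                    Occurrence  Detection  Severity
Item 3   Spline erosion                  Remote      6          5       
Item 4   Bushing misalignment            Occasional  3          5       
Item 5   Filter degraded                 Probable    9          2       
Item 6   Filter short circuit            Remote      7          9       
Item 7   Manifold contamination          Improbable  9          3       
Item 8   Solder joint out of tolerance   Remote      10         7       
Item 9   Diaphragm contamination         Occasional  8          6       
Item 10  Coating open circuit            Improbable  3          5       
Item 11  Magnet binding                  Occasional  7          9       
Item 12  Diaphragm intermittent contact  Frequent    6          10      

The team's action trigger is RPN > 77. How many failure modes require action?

7

RPN = Severity × Occurrence × Detection:
  Item 3: 5 × 3 × 6 = 90
  Item 4: 5 × 5 × 3 = 75
  Item 5: 2 × 7 × 9 = 126
  Item 6: 9 × 3 × 7 = 189
  Item 7: 3 × 2 × 9 = 54
  Item 8: 7 × 3 × 10 = 210
  Item 9: 6 × 5 × 8 = 240
  Item 10: 5 × 2 × 3 = 30
  Item 11: 9 × 5 × 7 = 315
  Item 12: 10 × 10 × 6 = 600
Modes with RPN > 77: Item 3 (90), Item 5 (126), Item 6 (189), Item 8 (210), Item 9 (240), Item 11 (315), Item 12 (600) → 7.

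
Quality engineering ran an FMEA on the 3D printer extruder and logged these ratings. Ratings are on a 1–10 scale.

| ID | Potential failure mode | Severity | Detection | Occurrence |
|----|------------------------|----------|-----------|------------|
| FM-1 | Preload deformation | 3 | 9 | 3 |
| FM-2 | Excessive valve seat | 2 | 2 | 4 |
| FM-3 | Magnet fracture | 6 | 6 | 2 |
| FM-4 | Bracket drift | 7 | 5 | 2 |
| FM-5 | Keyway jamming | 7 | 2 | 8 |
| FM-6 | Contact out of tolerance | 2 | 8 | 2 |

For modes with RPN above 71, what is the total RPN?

265

RPN = Severity × Occurrence × Detection:
  FM-1: 3 × 3 × 9 = 81
  FM-2: 2 × 4 × 2 = 16
  FM-3: 6 × 2 × 6 = 72
  FM-4: 7 × 2 × 5 = 70
  FM-5: 7 × 8 × 2 = 112
  FM-6: 2 × 2 × 8 = 32
RPN > 71: FM-1 (81), FM-3 (72), FM-5 (112).
Sum: 81 + 72 + 112 = 265.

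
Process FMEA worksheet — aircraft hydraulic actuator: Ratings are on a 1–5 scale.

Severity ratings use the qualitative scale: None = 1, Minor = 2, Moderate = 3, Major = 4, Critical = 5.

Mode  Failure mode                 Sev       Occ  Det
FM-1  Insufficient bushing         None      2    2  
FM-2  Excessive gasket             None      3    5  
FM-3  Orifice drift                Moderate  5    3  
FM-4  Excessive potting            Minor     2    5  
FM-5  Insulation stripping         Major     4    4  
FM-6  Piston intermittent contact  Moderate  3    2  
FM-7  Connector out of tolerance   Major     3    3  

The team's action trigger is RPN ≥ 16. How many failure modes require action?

RPN = Severity × Occurrence × Detection:
  FM-1: 1 × 2 × 2 = 4
  FM-2: 1 × 3 × 5 = 15
  FM-3: 3 × 5 × 3 = 45
  FM-4: 2 × 2 × 5 = 20
  FM-5: 4 × 4 × 4 = 64
  FM-6: 3 × 3 × 2 = 18
  FM-7: 4 × 3 × 3 = 36
Modes with RPN ≥ 16: FM-3 (45), FM-4 (20), FM-5 (64), FM-6 (18), FM-7 (36) → 5.

5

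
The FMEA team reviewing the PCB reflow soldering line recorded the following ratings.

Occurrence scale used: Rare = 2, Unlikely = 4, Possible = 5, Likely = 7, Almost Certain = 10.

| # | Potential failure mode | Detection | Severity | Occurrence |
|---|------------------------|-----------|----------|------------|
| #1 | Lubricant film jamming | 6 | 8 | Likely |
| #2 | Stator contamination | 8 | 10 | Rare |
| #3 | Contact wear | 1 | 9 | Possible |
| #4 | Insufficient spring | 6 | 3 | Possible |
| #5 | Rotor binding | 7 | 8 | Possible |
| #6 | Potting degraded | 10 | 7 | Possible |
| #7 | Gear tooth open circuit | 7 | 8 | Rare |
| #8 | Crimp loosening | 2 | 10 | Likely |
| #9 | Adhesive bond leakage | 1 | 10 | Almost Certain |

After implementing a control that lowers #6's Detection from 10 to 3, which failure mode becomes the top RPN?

#1

RPN = Severity × Occurrence × Detection:
  #1: 8 × 7 × 6 = 336
  #2: 10 × 2 × 8 = 160
  #3: 9 × 5 × 1 = 45
  #4: 3 × 5 × 6 = 90
  #5: 8 × 5 × 7 = 280
  #6: 7 × 5 × 10 = 350
  #7: 8 × 2 × 7 = 112
  #8: 10 × 7 × 2 = 140
  #9: 10 × 10 × 1 = 100
After action: #6 → 7 × 5 × 3 = 105.
Revised RPNs: #1=336, #5=280, #2=160, #8=140, #7=112, #6=105, #9=100, #4=90, #3=45.
Highest is now #1 (336).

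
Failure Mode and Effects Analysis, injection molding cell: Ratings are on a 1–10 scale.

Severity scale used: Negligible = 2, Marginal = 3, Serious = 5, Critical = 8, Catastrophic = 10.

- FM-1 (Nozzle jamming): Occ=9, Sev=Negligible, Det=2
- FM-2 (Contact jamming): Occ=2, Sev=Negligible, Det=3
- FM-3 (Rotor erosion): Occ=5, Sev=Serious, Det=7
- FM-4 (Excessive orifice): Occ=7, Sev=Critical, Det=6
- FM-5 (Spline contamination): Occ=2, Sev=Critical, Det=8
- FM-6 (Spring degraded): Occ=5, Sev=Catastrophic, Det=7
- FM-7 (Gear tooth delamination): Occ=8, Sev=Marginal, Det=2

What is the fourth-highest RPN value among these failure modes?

128

RPN = Severity × Occurrence × Detection:
  FM-1: 2 × 9 × 2 = 36
  FM-2: 2 × 2 × 3 = 12
  FM-3: 5 × 5 × 7 = 175
  FM-4: 8 × 7 × 6 = 336
  FM-5: 8 × 2 × 8 = 128
  FM-6: 10 × 5 × 7 = 350
  FM-7: 3 × 8 × 2 = 48
Sorted descending: 350, 336, 175, 128, 48, 36, 12.
The fourth-highest RPN is 128 (FM-5).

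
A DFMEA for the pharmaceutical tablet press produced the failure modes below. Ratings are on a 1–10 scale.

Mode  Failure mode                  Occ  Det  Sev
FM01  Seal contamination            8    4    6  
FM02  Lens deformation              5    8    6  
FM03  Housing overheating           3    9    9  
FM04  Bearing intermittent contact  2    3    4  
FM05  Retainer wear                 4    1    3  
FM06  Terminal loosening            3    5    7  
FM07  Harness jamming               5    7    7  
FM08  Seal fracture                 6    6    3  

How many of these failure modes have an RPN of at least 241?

RPN = Severity × Occurrence × Detection:
  FM01: 6 × 8 × 4 = 192
  FM02: 6 × 5 × 8 = 240
  FM03: 9 × 3 × 9 = 243
  FM04: 4 × 2 × 3 = 24
  FM05: 3 × 4 × 1 = 12
  FM06: 7 × 3 × 5 = 105
  FM07: 7 × 5 × 7 = 245
  FM08: 3 × 6 × 6 = 108
Modes with RPN ≥ 241: FM03 (243), FM07 (245) → 2.

2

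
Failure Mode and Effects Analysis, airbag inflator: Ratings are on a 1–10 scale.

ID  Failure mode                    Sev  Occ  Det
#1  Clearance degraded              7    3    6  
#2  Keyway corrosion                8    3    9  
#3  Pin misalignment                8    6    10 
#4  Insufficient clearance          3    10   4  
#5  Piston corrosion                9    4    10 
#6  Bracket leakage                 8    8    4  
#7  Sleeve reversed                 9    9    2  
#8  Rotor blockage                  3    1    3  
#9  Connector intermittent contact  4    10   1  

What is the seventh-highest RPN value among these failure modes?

RPN = Severity × Occurrence × Detection:
  #1: 7 × 3 × 6 = 126
  #2: 8 × 3 × 9 = 216
  #3: 8 × 6 × 10 = 480
  #4: 3 × 10 × 4 = 120
  #5: 9 × 4 × 10 = 360
  #6: 8 × 8 × 4 = 256
  #7: 9 × 9 × 2 = 162
  #8: 3 × 1 × 3 = 9
  #9: 4 × 10 × 1 = 40
Sorted descending: 480, 360, 256, 216, 162, 126, 120, 40, 9.
The seventh-highest RPN is 120 (#4).

120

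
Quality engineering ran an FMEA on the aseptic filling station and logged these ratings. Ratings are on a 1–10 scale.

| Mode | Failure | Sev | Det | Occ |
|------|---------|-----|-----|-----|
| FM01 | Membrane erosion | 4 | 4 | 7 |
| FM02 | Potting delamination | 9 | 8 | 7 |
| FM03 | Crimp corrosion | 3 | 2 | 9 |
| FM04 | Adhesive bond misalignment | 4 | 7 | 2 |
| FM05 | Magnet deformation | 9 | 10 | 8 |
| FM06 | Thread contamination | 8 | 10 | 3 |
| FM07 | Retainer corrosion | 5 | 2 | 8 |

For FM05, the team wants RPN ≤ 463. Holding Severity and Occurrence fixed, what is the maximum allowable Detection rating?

FM05: S=9, O=8, D=10 → current RPN = 720.
Fixed product = 72. Need 72 × D ≤ 463, so D ≤ 463/72 = 6.43.
Maximum integer Detection rating = 6 (gives RPN 432; D=7 would give 504 > 463).

6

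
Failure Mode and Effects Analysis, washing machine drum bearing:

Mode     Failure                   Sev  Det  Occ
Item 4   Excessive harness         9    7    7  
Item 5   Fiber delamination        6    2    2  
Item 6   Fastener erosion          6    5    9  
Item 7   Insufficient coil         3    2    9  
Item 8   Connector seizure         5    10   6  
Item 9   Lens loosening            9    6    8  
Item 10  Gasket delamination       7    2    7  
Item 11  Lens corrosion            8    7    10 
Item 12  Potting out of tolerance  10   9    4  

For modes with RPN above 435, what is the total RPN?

1001

RPN = Severity × Occurrence × Detection:
  Item 4: 9 × 7 × 7 = 441
  Item 5: 6 × 2 × 2 = 24
  Item 6: 6 × 9 × 5 = 270
  Item 7: 3 × 9 × 2 = 54
  Item 8: 5 × 6 × 10 = 300
  Item 9: 9 × 8 × 6 = 432
  Item 10: 7 × 7 × 2 = 98
  Item 11: 8 × 10 × 7 = 560
  Item 12: 10 × 4 × 9 = 360
RPN > 435: Item 4 (441), Item 11 (560).
Sum: 441 + 560 = 1001.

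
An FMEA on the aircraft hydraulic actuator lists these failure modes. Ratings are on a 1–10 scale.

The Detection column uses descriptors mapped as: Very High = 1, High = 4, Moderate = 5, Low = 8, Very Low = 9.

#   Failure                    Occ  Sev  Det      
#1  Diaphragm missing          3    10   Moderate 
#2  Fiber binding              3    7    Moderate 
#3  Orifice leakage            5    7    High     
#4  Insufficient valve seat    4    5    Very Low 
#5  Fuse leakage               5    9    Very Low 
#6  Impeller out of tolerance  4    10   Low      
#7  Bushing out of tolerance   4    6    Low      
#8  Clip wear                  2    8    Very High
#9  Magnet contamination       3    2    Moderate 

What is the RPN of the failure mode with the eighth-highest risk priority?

30

RPN = Severity × Occurrence × Detection:
  #1: 10 × 3 × 5 = 150
  #2: 7 × 3 × 5 = 105
  #3: 7 × 5 × 4 = 140
  #4: 5 × 4 × 9 = 180
  #5: 9 × 5 × 9 = 405
  #6: 10 × 4 × 8 = 320
  #7: 6 × 4 × 8 = 192
  #8: 8 × 2 × 1 = 16
  #9: 2 × 3 × 5 = 30
Sorted descending: 405, 320, 192, 180, 150, 140, 105, 30, 16.
The eighth-highest RPN is 30 (#9).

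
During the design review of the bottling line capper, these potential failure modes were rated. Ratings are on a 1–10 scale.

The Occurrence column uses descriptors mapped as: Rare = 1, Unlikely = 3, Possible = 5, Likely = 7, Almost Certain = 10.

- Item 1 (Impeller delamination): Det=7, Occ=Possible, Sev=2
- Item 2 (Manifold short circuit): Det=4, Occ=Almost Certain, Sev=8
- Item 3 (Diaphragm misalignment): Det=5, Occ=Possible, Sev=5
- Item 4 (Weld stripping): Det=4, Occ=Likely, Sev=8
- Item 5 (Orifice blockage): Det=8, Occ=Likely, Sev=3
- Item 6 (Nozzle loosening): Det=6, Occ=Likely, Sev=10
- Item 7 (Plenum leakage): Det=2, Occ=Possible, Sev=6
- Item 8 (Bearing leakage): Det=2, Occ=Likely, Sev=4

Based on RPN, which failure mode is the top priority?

RPN = Severity × Occurrence × Detection:
  Item 1: 2 × 5 × 7 = 70
  Item 2: 8 × 10 × 4 = 320
  Item 3: 5 × 5 × 5 = 125
  Item 4: 8 × 7 × 4 = 224
  Item 5: 3 × 7 × 8 = 168
  Item 6: 10 × 7 × 6 = 420
  Item 7: 6 × 5 × 2 = 60
  Item 8: 4 × 7 × 2 = 56
Highest RPN is 420 → Item 6.

Item 6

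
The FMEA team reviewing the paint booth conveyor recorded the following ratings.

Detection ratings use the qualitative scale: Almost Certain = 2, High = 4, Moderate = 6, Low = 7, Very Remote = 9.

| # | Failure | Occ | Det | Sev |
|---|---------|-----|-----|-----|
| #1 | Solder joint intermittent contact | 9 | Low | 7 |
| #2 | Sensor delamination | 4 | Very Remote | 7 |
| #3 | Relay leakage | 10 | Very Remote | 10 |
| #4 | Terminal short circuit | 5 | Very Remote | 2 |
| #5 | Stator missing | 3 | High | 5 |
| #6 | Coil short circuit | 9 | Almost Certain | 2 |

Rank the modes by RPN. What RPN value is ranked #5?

RPN = Severity × Occurrence × Detection:
  #1: 7 × 9 × 7 = 441
  #2: 7 × 4 × 9 = 252
  #3: 10 × 10 × 9 = 900
  #4: 2 × 5 × 9 = 90
  #5: 5 × 3 × 4 = 60
  #6: 2 × 9 × 2 = 36
Sorted descending: 900, 441, 252, 90, 60, 36.
The fifth-highest RPN is 60 (#5).

60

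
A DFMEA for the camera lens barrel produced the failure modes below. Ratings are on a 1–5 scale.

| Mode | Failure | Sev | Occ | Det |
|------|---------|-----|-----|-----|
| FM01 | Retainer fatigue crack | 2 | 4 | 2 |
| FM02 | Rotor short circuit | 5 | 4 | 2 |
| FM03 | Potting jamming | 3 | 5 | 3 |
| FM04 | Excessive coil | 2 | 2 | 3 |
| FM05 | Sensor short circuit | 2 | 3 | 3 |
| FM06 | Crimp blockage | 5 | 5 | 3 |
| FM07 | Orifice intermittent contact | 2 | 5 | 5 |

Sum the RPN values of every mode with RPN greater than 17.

RPN = Severity × Occurrence × Detection:
  FM01: 2 × 4 × 2 = 16
  FM02: 5 × 4 × 2 = 40
  FM03: 3 × 5 × 3 = 45
  FM04: 2 × 2 × 3 = 12
  FM05: 2 × 3 × 3 = 18
  FM06: 5 × 5 × 3 = 75
  FM07: 2 × 5 × 5 = 50
RPN > 17: FM02 (40), FM03 (45), FM05 (18), FM06 (75), FM07 (50).
Sum: 40 + 45 + 18 + 75 + 50 = 228.

228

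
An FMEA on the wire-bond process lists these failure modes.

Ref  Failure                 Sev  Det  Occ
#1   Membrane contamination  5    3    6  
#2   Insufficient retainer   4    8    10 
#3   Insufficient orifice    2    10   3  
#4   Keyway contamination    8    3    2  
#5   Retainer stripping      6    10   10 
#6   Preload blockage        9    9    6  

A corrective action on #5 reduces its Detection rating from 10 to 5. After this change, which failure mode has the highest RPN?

RPN = Severity × Occurrence × Detection:
  #1: 5 × 6 × 3 = 90
  #2: 4 × 10 × 8 = 320
  #3: 2 × 3 × 10 = 60
  #4: 8 × 2 × 3 = 48
  #5: 6 × 10 × 10 = 600
  #6: 9 × 6 × 9 = 486
After action: #5 → 6 × 10 × 5 = 300.
Revised RPNs: #6=486, #2=320, #5=300, #1=90, #3=60, #4=48.
Highest is now #6 (486).

#6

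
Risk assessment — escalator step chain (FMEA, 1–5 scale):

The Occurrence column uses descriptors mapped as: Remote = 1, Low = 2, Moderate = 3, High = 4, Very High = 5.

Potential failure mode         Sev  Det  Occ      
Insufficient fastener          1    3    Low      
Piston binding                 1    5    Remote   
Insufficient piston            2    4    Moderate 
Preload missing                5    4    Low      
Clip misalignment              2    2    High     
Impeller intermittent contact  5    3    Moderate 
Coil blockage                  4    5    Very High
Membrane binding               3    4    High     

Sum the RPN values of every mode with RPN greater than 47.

RPN = Severity × Occurrence × Detection:
  Insufficient fastener: 1 × 2 × 3 = 6
  Piston binding: 1 × 1 × 5 = 5
  Insufficient piston: 2 × 3 × 4 = 24
  Preload missing: 5 × 2 × 4 = 40
  Clip misalignment: 2 × 4 × 2 = 16
  Impeller intermittent contact: 5 × 3 × 3 = 45
  Coil blockage: 4 × 5 × 5 = 100
  Membrane binding: 3 × 4 × 4 = 48
RPN > 47: Coil blockage (100), Membrane binding (48).
Sum: 100 + 48 = 148.

148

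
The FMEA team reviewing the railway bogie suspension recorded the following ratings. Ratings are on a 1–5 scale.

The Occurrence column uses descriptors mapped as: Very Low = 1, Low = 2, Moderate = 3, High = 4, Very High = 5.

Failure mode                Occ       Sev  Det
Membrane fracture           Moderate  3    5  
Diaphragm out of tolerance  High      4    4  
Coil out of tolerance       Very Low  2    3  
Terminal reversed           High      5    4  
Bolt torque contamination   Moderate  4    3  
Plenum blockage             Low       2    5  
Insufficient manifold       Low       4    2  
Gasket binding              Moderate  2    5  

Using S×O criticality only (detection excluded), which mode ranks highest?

Terminal reversed

Criticality = Severity × Occurrence:
  Membrane fracture: 3 × 3 = 9
  Diaphragm out of tolerance: 4 × 4 = 16
  Coil out of tolerance: 2 × 1 = 2
  Terminal reversed: 5 × 4 = 20
  Bolt torque contamination: 4 × 3 = 12
  Plenum blockage: 2 × 2 = 4
  Insufficient manifold: 4 × 2 = 8
  Gasket binding: 2 × 3 = 6
Highest criticality is 20 → Terminal reversed.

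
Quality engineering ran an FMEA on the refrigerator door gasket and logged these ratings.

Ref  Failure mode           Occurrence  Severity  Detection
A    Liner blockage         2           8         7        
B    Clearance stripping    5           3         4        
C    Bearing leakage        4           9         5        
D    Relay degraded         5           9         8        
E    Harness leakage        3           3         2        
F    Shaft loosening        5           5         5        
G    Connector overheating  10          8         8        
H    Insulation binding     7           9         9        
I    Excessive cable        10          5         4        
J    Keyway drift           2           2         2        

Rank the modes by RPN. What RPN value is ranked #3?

360

RPN = Severity × Occurrence × Detection:
  A: 8 × 2 × 7 = 112
  B: 3 × 5 × 4 = 60
  C: 9 × 4 × 5 = 180
  D: 9 × 5 × 8 = 360
  E: 3 × 3 × 2 = 18
  F: 5 × 5 × 5 = 125
  G: 8 × 10 × 8 = 640
  H: 9 × 7 × 9 = 567
  I: 5 × 10 × 4 = 200
  J: 2 × 2 × 2 = 8
Sorted descending: 640, 567, 360, 200, 180, 125, 112, 60, 18, 8.
The third-highest RPN is 360 (D).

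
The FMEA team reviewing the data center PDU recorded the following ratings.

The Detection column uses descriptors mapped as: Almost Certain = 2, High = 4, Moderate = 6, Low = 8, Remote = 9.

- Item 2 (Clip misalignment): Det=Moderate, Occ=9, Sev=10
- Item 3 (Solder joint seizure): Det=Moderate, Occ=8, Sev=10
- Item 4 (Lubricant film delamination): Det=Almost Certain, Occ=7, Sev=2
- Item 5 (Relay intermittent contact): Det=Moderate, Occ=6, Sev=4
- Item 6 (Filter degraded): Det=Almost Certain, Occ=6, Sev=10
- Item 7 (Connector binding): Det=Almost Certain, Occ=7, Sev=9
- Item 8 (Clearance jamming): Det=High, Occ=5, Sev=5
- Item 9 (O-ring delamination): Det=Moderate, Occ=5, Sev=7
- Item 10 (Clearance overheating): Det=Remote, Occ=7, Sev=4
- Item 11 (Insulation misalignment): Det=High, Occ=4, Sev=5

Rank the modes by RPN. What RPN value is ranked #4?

RPN = Severity × Occurrence × Detection:
  Item 2: 10 × 9 × 6 = 540
  Item 3: 10 × 8 × 6 = 480
  Item 4: 2 × 7 × 2 = 28
  Item 5: 4 × 6 × 6 = 144
  Item 6: 10 × 6 × 2 = 120
  Item 7: 9 × 7 × 2 = 126
  Item 8: 5 × 5 × 4 = 100
  Item 9: 7 × 5 × 6 = 210
  Item 10: 4 × 7 × 9 = 252
  Item 11: 5 × 4 × 4 = 80
Sorted descending: 540, 480, 252, 210, 144, 126, 120, 100, 80, 28.
The fourth-highest RPN is 210 (Item 9).

210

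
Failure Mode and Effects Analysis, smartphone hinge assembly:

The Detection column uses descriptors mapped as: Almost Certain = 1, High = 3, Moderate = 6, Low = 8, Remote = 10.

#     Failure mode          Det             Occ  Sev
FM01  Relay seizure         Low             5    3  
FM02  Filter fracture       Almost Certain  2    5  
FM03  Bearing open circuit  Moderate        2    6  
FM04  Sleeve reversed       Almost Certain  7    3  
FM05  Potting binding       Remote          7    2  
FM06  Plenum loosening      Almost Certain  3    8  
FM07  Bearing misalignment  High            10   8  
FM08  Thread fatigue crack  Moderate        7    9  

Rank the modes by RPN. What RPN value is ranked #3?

RPN = Severity × Occurrence × Detection:
  FM01: 3 × 5 × 8 = 120
  FM02: 5 × 2 × 1 = 10
  FM03: 6 × 2 × 6 = 72
  FM04: 3 × 7 × 1 = 21
  FM05: 2 × 7 × 10 = 140
  FM06: 8 × 3 × 1 = 24
  FM07: 8 × 10 × 3 = 240
  FM08: 9 × 7 × 6 = 378
Sorted descending: 378, 240, 140, 120, 72, 24, 21, 10.
The third-highest RPN is 140 (FM05).

140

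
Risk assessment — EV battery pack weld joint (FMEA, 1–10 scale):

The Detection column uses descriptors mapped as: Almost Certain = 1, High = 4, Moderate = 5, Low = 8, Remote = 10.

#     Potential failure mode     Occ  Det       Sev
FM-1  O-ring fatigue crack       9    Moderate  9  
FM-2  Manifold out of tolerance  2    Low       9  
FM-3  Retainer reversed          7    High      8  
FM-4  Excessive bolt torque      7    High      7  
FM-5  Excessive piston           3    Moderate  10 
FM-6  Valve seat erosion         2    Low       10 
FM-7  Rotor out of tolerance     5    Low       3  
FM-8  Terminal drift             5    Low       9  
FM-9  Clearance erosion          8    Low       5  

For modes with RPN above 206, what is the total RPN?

RPN = Severity × Occurrence × Detection:
  FM-1: 9 × 9 × 5 = 405
  FM-2: 9 × 2 × 8 = 144
  FM-3: 8 × 7 × 4 = 224
  FM-4: 7 × 7 × 4 = 196
  FM-5: 10 × 3 × 5 = 150
  FM-6: 10 × 2 × 8 = 160
  FM-7: 3 × 5 × 8 = 120
  FM-8: 9 × 5 × 8 = 360
  FM-9: 5 × 8 × 8 = 320
RPN > 206: FM-1 (405), FM-3 (224), FM-8 (360), FM-9 (320).
Sum: 405 + 224 + 360 + 320 = 1309.

1309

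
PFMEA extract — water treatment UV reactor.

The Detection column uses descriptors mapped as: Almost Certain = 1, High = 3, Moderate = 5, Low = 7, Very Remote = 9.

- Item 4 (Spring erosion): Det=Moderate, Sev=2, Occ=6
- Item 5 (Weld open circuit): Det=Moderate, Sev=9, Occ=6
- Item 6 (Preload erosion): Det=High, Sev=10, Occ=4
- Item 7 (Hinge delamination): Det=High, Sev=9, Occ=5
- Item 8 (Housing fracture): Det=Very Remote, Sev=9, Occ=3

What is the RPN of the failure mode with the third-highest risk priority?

135

RPN = Severity × Occurrence × Detection:
  Item 4: 2 × 6 × 5 = 60
  Item 5: 9 × 6 × 5 = 270
  Item 6: 10 × 4 × 3 = 120
  Item 7: 9 × 5 × 3 = 135
  Item 8: 9 × 3 × 9 = 243
Sorted descending: 270, 243, 135, 120, 60.
The third-highest RPN is 135 (Item 7).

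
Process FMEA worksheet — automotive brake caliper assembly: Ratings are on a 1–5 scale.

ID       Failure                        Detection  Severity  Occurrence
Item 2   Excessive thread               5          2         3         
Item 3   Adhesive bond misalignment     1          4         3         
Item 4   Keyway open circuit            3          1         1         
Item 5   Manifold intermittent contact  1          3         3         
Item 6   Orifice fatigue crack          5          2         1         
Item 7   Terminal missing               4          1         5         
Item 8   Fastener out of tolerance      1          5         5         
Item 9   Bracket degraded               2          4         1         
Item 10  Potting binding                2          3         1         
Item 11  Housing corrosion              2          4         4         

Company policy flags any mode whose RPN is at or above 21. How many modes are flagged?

3

RPN = Severity × Occurrence × Detection:
  Item 2: 2 × 3 × 5 = 30
  Item 3: 4 × 3 × 1 = 12
  Item 4: 1 × 1 × 3 = 3
  Item 5: 3 × 3 × 1 = 9
  Item 6: 2 × 1 × 5 = 10
  Item 7: 1 × 5 × 4 = 20
  Item 8: 5 × 5 × 1 = 25
  Item 9: 4 × 1 × 2 = 8
  Item 10: 3 × 1 × 2 = 6
  Item 11: 4 × 4 × 2 = 32
Modes with RPN ≥ 21: Item 2 (30), Item 8 (25), Item 11 (32) → 3.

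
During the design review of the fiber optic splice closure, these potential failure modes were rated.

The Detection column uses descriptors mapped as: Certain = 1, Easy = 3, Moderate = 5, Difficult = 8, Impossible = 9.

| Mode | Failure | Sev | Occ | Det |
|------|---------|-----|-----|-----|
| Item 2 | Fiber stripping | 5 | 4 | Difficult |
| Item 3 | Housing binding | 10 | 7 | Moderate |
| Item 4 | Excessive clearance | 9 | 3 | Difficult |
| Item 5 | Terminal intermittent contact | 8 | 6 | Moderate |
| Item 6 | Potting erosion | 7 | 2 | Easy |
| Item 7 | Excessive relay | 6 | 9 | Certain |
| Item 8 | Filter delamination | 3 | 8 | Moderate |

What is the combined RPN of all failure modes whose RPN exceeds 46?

1140

RPN = Severity × Occurrence × Detection:
  Item 2: 5 × 4 × 8 = 160
  Item 3: 10 × 7 × 5 = 350
  Item 4: 9 × 3 × 8 = 216
  Item 5: 8 × 6 × 5 = 240
  Item 6: 7 × 2 × 3 = 42
  Item 7: 6 × 9 × 1 = 54
  Item 8: 3 × 8 × 5 = 120
RPN > 46: Item 2 (160), Item 3 (350), Item 4 (216), Item 5 (240), Item 7 (54), Item 8 (120).
Sum: 160 + 350 + 216 + 240 + 54 + 120 = 1140.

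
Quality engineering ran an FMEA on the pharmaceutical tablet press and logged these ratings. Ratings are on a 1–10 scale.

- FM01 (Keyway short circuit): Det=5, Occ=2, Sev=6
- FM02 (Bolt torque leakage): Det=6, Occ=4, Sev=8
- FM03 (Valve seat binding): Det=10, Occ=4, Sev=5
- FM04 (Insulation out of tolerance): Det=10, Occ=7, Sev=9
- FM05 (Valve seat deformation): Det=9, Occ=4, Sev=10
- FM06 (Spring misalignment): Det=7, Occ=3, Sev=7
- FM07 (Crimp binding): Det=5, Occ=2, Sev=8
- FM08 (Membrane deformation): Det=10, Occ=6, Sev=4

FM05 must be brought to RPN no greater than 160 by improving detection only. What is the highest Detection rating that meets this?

FM05: S=10, O=4, D=9 → current RPN = 360.
Fixed product = 40. Need 40 × D ≤ 160, so D ≤ 160/40 = 4.00.
Maximum integer Detection rating = 4 (gives RPN 160; D=5 would give 200 > 160).

4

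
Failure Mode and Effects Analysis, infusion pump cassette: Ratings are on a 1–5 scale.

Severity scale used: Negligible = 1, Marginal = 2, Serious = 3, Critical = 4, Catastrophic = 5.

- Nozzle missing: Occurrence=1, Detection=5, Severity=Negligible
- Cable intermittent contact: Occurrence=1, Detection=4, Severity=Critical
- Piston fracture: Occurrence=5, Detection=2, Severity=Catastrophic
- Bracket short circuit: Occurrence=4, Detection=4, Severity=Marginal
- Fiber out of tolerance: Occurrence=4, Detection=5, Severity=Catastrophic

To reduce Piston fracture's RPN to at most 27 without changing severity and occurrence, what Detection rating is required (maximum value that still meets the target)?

1

Piston fracture: S=5, O=5, D=2 → current RPN = 50.
Fixed product = 25. Need 25 × D ≤ 27, so D ≤ 27/25 = 1.08.
Maximum integer Detection rating = 1 (gives RPN 25; D=2 would give 50 > 27).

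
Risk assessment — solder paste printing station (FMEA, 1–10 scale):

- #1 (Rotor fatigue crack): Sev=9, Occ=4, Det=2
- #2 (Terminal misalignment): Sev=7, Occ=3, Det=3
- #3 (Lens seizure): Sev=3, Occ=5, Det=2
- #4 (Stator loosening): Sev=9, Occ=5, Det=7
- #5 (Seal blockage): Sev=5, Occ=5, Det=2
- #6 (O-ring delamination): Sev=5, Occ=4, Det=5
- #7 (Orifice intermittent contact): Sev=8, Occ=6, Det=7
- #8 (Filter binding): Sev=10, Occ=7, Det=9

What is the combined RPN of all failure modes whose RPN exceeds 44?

RPN = Severity × Occurrence × Detection:
  #1: 9 × 4 × 2 = 72
  #2: 7 × 3 × 3 = 63
  #3: 3 × 5 × 2 = 30
  #4: 9 × 5 × 7 = 315
  #5: 5 × 5 × 2 = 50
  #6: 5 × 4 × 5 = 100
  #7: 8 × 6 × 7 = 336
  #8: 10 × 7 × 9 = 630
RPN > 44: #1 (72), #2 (63), #4 (315), #5 (50), #6 (100), #7 (336), #8 (630).
Sum: 72 + 63 + 315 + 50 + 100 + 336 + 630 = 1566.

1566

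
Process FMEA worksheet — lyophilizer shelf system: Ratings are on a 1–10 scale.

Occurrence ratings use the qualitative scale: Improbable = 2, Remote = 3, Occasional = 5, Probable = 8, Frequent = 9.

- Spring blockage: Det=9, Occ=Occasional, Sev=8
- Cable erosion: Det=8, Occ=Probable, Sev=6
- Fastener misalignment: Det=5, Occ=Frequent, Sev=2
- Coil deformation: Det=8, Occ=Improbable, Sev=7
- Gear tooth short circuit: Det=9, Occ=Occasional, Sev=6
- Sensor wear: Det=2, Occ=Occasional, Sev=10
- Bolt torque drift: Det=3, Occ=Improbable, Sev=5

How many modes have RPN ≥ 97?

RPN = Severity × Occurrence × Detection:
  Spring blockage: 8 × 5 × 9 = 360
  Cable erosion: 6 × 8 × 8 = 384
  Fastener misalignment: 2 × 9 × 5 = 90
  Coil deformation: 7 × 2 × 8 = 112
  Gear tooth short circuit: 6 × 5 × 9 = 270
  Sensor wear: 10 × 5 × 2 = 100
  Bolt torque drift: 5 × 2 × 3 = 30
Modes with RPN ≥ 97: Spring blockage (360), Cable erosion (384), Coil deformation (112), Gear tooth short circuit (270), Sensor wear (100) → 5.

5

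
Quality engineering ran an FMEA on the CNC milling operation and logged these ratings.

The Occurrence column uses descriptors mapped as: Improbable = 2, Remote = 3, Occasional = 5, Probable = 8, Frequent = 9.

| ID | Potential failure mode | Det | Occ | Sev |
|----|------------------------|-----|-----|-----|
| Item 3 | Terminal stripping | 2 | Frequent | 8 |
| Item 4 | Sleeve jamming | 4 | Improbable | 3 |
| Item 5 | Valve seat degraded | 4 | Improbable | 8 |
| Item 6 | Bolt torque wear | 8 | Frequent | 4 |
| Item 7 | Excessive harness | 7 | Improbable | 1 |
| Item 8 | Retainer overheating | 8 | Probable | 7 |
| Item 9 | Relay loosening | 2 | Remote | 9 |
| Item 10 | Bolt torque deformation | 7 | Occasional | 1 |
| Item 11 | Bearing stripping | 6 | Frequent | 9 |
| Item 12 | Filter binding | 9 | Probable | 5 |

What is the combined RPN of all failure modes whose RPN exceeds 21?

RPN = Severity × Occurrence × Detection:
  Item 3: 8 × 9 × 2 = 144
  Item 4: 3 × 2 × 4 = 24
  Item 5: 8 × 2 × 4 = 64
  Item 6: 4 × 9 × 8 = 288
  Item 7: 1 × 2 × 7 = 14
  Item 8: 7 × 8 × 8 = 448
  Item 9: 9 × 3 × 2 = 54
  Item 10: 1 × 5 × 7 = 35
  Item 11: 9 × 9 × 6 = 486
  Item 12: 5 × 8 × 9 = 360
RPN > 21: Item 3 (144), Item 4 (24), Item 5 (64), Item 6 (288), Item 8 (448), Item 9 (54), Item 10 (35), Item 11 (486), Item 12 (360).
Sum: 144 + 24 + 64 + 288 + 448 + 54 + 35 + 486 + 360 = 1903.

1903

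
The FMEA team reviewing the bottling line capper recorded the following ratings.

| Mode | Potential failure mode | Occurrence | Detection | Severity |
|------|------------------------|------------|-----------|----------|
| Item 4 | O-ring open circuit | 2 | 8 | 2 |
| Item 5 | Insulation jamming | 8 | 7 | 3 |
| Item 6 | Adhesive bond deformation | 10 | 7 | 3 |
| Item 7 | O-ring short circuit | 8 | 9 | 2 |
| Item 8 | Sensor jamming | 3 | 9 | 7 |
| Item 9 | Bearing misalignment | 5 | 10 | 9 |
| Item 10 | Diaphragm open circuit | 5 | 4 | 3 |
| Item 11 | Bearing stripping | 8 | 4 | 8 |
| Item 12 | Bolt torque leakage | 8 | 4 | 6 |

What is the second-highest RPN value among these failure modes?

256

RPN = Severity × Occurrence × Detection:
  Item 4: 2 × 2 × 8 = 32
  Item 5: 3 × 8 × 7 = 168
  Item 6: 3 × 10 × 7 = 210
  Item 7: 2 × 8 × 9 = 144
  Item 8: 7 × 3 × 9 = 189
  Item 9: 9 × 5 × 10 = 450
  Item 10: 3 × 5 × 4 = 60
  Item 11: 8 × 8 × 4 = 256
  Item 12: 6 × 8 × 4 = 192
Sorted descending: 450, 256, 210, 192, 189, 168, 144, 60, 32.
The second-highest RPN is 256 (Item 11).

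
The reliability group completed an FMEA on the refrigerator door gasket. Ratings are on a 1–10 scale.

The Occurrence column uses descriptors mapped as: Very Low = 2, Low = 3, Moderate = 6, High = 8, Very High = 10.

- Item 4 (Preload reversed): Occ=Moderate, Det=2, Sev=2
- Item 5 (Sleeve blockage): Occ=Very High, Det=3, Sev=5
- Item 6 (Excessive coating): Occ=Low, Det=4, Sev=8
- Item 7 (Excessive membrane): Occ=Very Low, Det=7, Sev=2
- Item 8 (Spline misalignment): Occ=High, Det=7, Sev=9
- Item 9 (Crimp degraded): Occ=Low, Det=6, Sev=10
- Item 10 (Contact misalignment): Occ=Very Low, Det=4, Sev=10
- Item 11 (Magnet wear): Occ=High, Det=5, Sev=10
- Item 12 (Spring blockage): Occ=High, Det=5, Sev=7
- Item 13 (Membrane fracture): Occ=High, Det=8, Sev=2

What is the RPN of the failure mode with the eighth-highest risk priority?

80

RPN = Severity × Occurrence × Detection:
  Item 4: 2 × 6 × 2 = 24
  Item 5: 5 × 10 × 3 = 150
  Item 6: 8 × 3 × 4 = 96
  Item 7: 2 × 2 × 7 = 28
  Item 8: 9 × 8 × 7 = 504
  Item 9: 10 × 3 × 6 = 180
  Item 10: 10 × 2 × 4 = 80
  Item 11: 10 × 8 × 5 = 400
  Item 12: 7 × 8 × 5 = 280
  Item 13: 2 × 8 × 8 = 128
Sorted descending: 504, 400, 280, 180, 150, 128, 96, 80, 28, 24.
The eighth-highest RPN is 80 (Item 10).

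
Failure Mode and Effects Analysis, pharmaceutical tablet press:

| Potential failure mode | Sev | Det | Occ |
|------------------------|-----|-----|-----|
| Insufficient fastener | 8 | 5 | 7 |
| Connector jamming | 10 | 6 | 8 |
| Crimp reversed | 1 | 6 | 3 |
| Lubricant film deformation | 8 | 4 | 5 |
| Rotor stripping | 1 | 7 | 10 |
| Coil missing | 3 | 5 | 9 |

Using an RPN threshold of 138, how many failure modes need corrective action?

3

RPN = Severity × Occurrence × Detection:
  Insufficient fastener: 8 × 7 × 5 = 280
  Connector jamming: 10 × 8 × 6 = 480
  Crimp reversed: 1 × 3 × 6 = 18
  Lubricant film deformation: 8 × 5 × 4 = 160
  Rotor stripping: 1 × 10 × 7 = 70
  Coil missing: 3 × 9 × 5 = 135
Modes with RPN ≥ 138: Insufficient fastener (280), Connector jamming (480), Lubricant film deformation (160) → 3.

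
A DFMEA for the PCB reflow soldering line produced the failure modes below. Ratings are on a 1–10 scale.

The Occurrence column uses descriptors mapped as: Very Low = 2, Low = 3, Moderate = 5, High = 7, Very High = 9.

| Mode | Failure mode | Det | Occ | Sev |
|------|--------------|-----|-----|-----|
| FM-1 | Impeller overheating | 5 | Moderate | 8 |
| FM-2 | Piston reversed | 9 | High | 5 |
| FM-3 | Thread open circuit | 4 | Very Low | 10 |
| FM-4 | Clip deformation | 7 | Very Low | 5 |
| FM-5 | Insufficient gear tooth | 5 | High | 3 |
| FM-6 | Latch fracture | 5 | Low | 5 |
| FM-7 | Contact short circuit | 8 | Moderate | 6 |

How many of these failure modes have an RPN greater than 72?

RPN = Severity × Occurrence × Detection:
  FM-1: 8 × 5 × 5 = 200
  FM-2: 5 × 7 × 9 = 315
  FM-3: 10 × 2 × 4 = 80
  FM-4: 5 × 2 × 7 = 70
  FM-5: 3 × 7 × 5 = 105
  FM-6: 5 × 3 × 5 = 75
  FM-7: 6 × 5 × 8 = 240
Modes with RPN > 72: FM-1 (200), FM-2 (315), FM-3 (80), FM-5 (105), FM-6 (75), FM-7 (240) → 6.

6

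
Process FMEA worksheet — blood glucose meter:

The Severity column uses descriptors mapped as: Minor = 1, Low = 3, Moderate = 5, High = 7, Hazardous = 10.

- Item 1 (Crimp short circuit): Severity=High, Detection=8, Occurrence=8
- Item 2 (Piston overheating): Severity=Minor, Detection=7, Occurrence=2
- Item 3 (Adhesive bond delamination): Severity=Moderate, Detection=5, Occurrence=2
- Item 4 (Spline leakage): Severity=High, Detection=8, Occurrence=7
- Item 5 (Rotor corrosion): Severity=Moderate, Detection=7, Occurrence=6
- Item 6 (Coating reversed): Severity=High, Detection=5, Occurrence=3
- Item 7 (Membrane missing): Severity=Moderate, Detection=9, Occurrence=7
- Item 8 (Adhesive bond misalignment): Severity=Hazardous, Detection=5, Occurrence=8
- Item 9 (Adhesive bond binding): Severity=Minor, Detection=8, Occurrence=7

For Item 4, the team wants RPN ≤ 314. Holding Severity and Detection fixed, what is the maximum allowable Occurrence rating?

5

Item 4: S=7, O=7, D=8 → current RPN = 392.
Fixed product = 56. Need 56 × O ≤ 314, so O ≤ 314/56 = 5.61.
Maximum integer Occurrence rating = 5 (gives RPN 280; O=6 would give 336 > 314).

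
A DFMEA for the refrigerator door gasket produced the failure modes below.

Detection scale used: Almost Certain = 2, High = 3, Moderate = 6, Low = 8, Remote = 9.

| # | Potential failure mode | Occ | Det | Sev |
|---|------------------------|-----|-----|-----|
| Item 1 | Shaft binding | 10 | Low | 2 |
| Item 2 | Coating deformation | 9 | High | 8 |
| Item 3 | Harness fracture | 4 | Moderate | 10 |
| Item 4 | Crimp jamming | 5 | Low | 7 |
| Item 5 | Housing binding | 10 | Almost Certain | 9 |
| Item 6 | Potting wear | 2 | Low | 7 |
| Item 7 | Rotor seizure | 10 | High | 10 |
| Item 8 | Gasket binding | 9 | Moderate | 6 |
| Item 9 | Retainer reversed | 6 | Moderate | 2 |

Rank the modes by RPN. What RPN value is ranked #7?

RPN = Severity × Occurrence × Detection:
  Item 1: 2 × 10 × 8 = 160
  Item 2: 8 × 9 × 3 = 216
  Item 3: 10 × 4 × 6 = 240
  Item 4: 7 × 5 × 8 = 280
  Item 5: 9 × 10 × 2 = 180
  Item 6: 7 × 2 × 8 = 112
  Item 7: 10 × 10 × 3 = 300
  Item 8: 6 × 9 × 6 = 324
  Item 9: 2 × 6 × 6 = 72
Sorted descending: 324, 300, 280, 240, 216, 180, 160, 112, 72.
The seventh-highest RPN is 160 (Item 1).

160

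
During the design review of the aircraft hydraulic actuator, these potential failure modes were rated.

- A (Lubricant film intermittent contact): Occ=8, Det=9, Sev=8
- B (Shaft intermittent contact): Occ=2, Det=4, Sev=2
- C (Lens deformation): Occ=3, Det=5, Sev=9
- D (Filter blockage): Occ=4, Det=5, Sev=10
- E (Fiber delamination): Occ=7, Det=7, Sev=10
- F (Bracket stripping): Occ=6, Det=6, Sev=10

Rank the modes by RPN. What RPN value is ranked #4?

RPN = Severity × Occurrence × Detection:
  A: 8 × 8 × 9 = 576
  B: 2 × 2 × 4 = 16
  C: 9 × 3 × 5 = 135
  D: 10 × 4 × 5 = 200
  E: 10 × 7 × 7 = 490
  F: 10 × 6 × 6 = 360
Sorted descending: 576, 490, 360, 200, 135, 16.
The fourth-highest RPN is 200 (D).

200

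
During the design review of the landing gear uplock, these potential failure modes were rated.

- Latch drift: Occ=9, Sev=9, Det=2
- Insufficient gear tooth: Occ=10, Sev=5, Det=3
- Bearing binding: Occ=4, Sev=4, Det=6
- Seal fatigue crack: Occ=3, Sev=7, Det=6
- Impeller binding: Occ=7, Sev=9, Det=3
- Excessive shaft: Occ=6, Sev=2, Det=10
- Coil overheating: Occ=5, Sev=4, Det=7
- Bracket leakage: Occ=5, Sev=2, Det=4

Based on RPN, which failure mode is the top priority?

Impeller binding

RPN = Severity × Occurrence × Detection:
  Latch drift: 9 × 9 × 2 = 162
  Insufficient gear tooth: 5 × 10 × 3 = 150
  Bearing binding: 4 × 4 × 6 = 96
  Seal fatigue crack: 7 × 3 × 6 = 126
  Impeller binding: 9 × 7 × 3 = 189
  Excessive shaft: 2 × 6 × 10 = 120
  Coil overheating: 4 × 5 × 7 = 140
  Bracket leakage: 2 × 5 × 4 = 40
Highest RPN is 189 → Impeller binding.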